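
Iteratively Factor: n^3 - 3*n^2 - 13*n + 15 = (n + 3)*(n^2 - 6*n + 5) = (n - 5)*(n + 3)*(n - 1)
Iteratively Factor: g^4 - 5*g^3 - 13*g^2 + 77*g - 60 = (g - 5)*(g^3 - 13*g + 12) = (g - 5)*(g - 3)*(g^2 + 3*g - 4) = (g - 5)*(g - 3)*(g - 1)*(g + 4)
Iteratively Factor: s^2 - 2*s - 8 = (s - 4)*(s + 2)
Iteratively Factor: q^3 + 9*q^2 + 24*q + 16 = (q + 1)*(q^2 + 8*q + 16) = (q + 1)*(q + 4)*(q + 4)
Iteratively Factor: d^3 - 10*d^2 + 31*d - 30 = (d - 2)*(d^2 - 8*d + 15) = (d - 5)*(d - 2)*(d - 3)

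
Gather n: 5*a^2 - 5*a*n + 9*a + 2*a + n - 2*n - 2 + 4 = 5*a^2 + 11*a + n*(-5*a - 1) + 2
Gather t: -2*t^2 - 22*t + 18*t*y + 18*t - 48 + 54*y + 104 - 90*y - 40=-2*t^2 + t*(18*y - 4) - 36*y + 16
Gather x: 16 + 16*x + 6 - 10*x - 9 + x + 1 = 7*x + 14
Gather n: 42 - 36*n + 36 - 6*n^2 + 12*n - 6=-6*n^2 - 24*n + 72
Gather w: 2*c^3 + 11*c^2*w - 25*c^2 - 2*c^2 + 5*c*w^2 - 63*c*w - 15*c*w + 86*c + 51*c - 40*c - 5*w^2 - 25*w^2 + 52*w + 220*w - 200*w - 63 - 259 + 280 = 2*c^3 - 27*c^2 + 97*c + w^2*(5*c - 30) + w*(11*c^2 - 78*c + 72) - 42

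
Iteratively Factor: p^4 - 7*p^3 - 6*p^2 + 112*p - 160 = (p - 5)*(p^3 - 2*p^2 - 16*p + 32) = (p - 5)*(p - 4)*(p^2 + 2*p - 8) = (p - 5)*(p - 4)*(p - 2)*(p + 4)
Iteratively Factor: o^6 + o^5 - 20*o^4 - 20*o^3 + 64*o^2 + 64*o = (o + 4)*(o^5 - 3*o^4 - 8*o^3 + 12*o^2 + 16*o) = (o - 4)*(o + 4)*(o^4 + o^3 - 4*o^2 - 4*o) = o*(o - 4)*(o + 4)*(o^3 + o^2 - 4*o - 4) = o*(o - 4)*(o - 2)*(o + 4)*(o^2 + 3*o + 2) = o*(o - 4)*(o - 2)*(o + 1)*(o + 4)*(o + 2)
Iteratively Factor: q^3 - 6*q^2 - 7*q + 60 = (q - 4)*(q^2 - 2*q - 15) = (q - 5)*(q - 4)*(q + 3)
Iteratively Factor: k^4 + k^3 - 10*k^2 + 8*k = (k - 2)*(k^3 + 3*k^2 - 4*k) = k*(k - 2)*(k^2 + 3*k - 4) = k*(k - 2)*(k + 4)*(k - 1)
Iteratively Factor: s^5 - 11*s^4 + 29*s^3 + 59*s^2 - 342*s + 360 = (s - 5)*(s^4 - 6*s^3 - s^2 + 54*s - 72) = (s - 5)*(s - 4)*(s^3 - 2*s^2 - 9*s + 18) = (s - 5)*(s - 4)*(s - 3)*(s^2 + s - 6) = (s - 5)*(s - 4)*(s - 3)*(s + 3)*(s - 2)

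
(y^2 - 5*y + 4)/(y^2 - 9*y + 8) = (y - 4)/(y - 8)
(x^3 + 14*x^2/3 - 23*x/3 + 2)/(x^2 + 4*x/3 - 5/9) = 3*(x^2 + 5*x - 6)/(3*x + 5)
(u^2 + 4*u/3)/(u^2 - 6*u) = (u + 4/3)/(u - 6)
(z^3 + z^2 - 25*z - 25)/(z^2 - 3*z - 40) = (z^2 - 4*z - 5)/(z - 8)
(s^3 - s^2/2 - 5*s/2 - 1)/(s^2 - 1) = (s^2 - 3*s/2 - 1)/(s - 1)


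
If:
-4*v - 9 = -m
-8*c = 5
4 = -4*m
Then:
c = -5/8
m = -1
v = -5/2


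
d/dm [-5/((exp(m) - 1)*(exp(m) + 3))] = 5*(exp(m) + 1)/(2*(exp(m) + 3)^2*sinh(m/2)^2)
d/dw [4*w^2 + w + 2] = 8*w + 1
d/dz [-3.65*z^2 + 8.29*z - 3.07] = 8.29 - 7.3*z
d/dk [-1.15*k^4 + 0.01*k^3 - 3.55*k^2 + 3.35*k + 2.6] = -4.6*k^3 + 0.03*k^2 - 7.1*k + 3.35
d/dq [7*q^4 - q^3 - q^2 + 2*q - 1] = 28*q^3 - 3*q^2 - 2*q + 2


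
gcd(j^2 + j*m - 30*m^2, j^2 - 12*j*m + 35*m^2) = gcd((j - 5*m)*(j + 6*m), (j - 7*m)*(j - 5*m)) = j - 5*m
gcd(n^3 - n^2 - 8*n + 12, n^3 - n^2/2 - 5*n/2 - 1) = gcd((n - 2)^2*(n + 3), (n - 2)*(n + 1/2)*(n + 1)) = n - 2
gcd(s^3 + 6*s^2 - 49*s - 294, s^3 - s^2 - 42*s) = s^2 - s - 42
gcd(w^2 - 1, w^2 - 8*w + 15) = 1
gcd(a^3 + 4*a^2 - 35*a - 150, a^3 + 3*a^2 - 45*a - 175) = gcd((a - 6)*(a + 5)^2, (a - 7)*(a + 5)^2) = a^2 + 10*a + 25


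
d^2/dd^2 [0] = 0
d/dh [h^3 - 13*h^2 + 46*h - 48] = 3*h^2 - 26*h + 46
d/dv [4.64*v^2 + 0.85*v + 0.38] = 9.28*v + 0.85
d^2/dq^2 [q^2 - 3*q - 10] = 2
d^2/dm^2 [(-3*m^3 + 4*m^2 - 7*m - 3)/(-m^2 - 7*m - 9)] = 2*(155*m^3 + 684*m^2 + 603*m - 645)/(m^6 + 21*m^5 + 174*m^4 + 721*m^3 + 1566*m^2 + 1701*m + 729)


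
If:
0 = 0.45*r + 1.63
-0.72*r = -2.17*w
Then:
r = -3.62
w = -1.20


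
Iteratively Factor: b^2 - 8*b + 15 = (b - 3)*(b - 5)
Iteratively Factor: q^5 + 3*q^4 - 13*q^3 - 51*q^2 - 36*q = (q)*(q^4 + 3*q^3 - 13*q^2 - 51*q - 36) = q*(q + 1)*(q^3 + 2*q^2 - 15*q - 36) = q*(q - 4)*(q + 1)*(q^2 + 6*q + 9) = q*(q - 4)*(q + 1)*(q + 3)*(q + 3)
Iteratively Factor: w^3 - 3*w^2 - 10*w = (w + 2)*(w^2 - 5*w) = w*(w + 2)*(w - 5)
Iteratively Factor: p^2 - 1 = (p + 1)*(p - 1)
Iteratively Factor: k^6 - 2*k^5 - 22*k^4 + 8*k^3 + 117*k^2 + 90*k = (k + 2)*(k^5 - 4*k^4 - 14*k^3 + 36*k^2 + 45*k) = (k + 1)*(k + 2)*(k^4 - 5*k^3 - 9*k^2 + 45*k) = (k - 3)*(k + 1)*(k + 2)*(k^3 - 2*k^2 - 15*k) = (k - 3)*(k + 1)*(k + 2)*(k + 3)*(k^2 - 5*k) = (k - 5)*(k - 3)*(k + 1)*(k + 2)*(k + 3)*(k)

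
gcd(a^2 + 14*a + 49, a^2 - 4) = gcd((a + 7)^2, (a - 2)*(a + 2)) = 1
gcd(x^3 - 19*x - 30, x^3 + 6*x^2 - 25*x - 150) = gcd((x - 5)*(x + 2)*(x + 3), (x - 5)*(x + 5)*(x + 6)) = x - 5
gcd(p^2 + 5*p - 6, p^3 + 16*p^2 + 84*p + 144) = p + 6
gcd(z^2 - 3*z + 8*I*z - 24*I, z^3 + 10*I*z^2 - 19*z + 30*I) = 1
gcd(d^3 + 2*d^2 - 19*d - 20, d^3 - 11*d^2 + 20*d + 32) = d^2 - 3*d - 4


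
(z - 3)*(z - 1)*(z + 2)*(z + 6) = z^4 + 4*z^3 - 17*z^2 - 24*z + 36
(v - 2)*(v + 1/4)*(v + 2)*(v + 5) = v^4 + 21*v^3/4 - 11*v^2/4 - 21*v - 5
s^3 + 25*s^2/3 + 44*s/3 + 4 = (s + 1/3)*(s + 2)*(s + 6)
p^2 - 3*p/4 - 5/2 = (p - 2)*(p + 5/4)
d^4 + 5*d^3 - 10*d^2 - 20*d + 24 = (d - 2)*(d - 1)*(d + 2)*(d + 6)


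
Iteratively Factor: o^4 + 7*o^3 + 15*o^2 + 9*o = (o)*(o^3 + 7*o^2 + 15*o + 9) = o*(o + 3)*(o^2 + 4*o + 3) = o*(o + 1)*(o + 3)*(o + 3)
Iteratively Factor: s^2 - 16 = (s - 4)*(s + 4)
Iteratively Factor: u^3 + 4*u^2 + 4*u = (u)*(u^2 + 4*u + 4) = u*(u + 2)*(u + 2)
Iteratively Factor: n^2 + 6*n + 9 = (n + 3)*(n + 3)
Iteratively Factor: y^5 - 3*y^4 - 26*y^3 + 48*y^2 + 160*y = (y - 4)*(y^4 + y^3 - 22*y^2 - 40*y) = (y - 4)*(y + 4)*(y^3 - 3*y^2 - 10*y) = (y - 5)*(y - 4)*(y + 4)*(y^2 + 2*y) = (y - 5)*(y - 4)*(y + 2)*(y + 4)*(y)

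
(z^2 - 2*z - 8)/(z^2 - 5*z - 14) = (z - 4)/(z - 7)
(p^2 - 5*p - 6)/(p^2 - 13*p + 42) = (p + 1)/(p - 7)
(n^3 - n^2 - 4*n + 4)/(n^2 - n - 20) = (-n^3 + n^2 + 4*n - 4)/(-n^2 + n + 20)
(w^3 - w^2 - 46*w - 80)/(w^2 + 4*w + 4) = (w^2 - 3*w - 40)/(w + 2)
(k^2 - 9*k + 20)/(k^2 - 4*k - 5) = (k - 4)/(k + 1)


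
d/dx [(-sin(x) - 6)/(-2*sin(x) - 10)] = -cos(x)/(2*(sin(x) + 5)^2)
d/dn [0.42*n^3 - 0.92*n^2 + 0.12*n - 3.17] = 1.26*n^2 - 1.84*n + 0.12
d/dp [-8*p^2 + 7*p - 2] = 7 - 16*p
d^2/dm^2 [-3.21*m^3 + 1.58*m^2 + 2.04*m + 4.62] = 3.16 - 19.26*m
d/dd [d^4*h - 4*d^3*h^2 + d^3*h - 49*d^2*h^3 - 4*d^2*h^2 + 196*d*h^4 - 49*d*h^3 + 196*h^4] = h*(4*d^3 - 12*d^2*h + 3*d^2 - 98*d*h^2 - 8*d*h + 196*h^3 - 49*h^2)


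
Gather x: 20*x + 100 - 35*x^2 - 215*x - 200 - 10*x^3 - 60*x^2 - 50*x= -10*x^3 - 95*x^2 - 245*x - 100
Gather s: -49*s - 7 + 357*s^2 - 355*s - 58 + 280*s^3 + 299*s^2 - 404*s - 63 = 280*s^3 + 656*s^2 - 808*s - 128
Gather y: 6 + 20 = 26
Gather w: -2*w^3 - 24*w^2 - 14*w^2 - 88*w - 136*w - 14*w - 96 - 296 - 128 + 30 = -2*w^3 - 38*w^2 - 238*w - 490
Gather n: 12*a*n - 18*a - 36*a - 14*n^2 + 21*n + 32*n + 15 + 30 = -54*a - 14*n^2 + n*(12*a + 53) + 45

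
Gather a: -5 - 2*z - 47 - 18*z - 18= -20*z - 70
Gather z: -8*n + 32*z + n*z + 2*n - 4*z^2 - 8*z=-6*n - 4*z^2 + z*(n + 24)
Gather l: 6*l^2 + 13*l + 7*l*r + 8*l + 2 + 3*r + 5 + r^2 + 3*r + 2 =6*l^2 + l*(7*r + 21) + r^2 + 6*r + 9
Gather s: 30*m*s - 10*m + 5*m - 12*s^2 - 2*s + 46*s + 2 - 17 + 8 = -5*m - 12*s^2 + s*(30*m + 44) - 7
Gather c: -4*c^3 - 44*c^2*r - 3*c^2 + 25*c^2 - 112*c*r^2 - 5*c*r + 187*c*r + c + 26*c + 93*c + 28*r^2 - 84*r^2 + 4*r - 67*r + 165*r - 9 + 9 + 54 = -4*c^3 + c^2*(22 - 44*r) + c*(-112*r^2 + 182*r + 120) - 56*r^2 + 102*r + 54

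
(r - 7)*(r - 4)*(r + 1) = r^3 - 10*r^2 + 17*r + 28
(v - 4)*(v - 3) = v^2 - 7*v + 12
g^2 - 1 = (g - 1)*(g + 1)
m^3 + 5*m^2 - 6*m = m*(m - 1)*(m + 6)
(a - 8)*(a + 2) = a^2 - 6*a - 16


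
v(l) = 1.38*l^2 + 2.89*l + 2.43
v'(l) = 2.76*l + 2.89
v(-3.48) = 9.09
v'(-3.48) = -6.71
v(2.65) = 19.78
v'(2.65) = 10.20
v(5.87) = 66.94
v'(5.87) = 19.09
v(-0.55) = 1.26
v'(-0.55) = 1.37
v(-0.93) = 0.94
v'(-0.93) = 0.32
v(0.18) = 2.99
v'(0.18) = 3.39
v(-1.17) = 0.94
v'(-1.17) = -0.34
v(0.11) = 2.76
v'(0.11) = 3.19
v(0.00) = 2.43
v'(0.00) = 2.89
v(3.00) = 23.52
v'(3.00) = 11.17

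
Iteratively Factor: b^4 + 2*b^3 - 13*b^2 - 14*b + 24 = (b + 2)*(b^3 - 13*b + 12) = (b - 3)*(b + 2)*(b^2 + 3*b - 4) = (b - 3)*(b - 1)*(b + 2)*(b + 4)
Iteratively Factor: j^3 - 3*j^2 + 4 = (j - 2)*(j^2 - j - 2) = (j - 2)*(j + 1)*(j - 2)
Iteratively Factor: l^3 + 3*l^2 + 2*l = (l + 1)*(l^2 + 2*l) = (l + 1)*(l + 2)*(l)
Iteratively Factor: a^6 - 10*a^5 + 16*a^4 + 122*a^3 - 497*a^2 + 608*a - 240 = (a - 3)*(a^5 - 7*a^4 - 5*a^3 + 107*a^2 - 176*a + 80) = (a - 3)*(a - 1)*(a^4 - 6*a^3 - 11*a^2 + 96*a - 80) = (a - 5)*(a - 3)*(a - 1)*(a^3 - a^2 - 16*a + 16) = (a - 5)*(a - 3)*(a - 1)*(a + 4)*(a^2 - 5*a + 4) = (a - 5)*(a - 4)*(a - 3)*(a - 1)*(a + 4)*(a - 1)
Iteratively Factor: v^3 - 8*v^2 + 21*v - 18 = (v - 3)*(v^2 - 5*v + 6) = (v - 3)*(v - 2)*(v - 3)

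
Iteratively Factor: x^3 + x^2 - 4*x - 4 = (x + 1)*(x^2 - 4) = (x - 2)*(x + 1)*(x + 2)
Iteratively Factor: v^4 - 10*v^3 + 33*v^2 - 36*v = (v - 4)*(v^3 - 6*v^2 + 9*v) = (v - 4)*(v - 3)*(v^2 - 3*v) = v*(v - 4)*(v - 3)*(v - 3)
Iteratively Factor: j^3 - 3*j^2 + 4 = (j - 2)*(j^2 - j - 2) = (j - 2)*(j + 1)*(j - 2)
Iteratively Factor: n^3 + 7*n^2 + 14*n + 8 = (n + 2)*(n^2 + 5*n + 4) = (n + 2)*(n + 4)*(n + 1)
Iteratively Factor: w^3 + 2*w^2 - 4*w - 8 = (w + 2)*(w^2 - 4) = (w + 2)^2*(w - 2)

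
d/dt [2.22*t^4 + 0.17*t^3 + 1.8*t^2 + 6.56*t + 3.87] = 8.88*t^3 + 0.51*t^2 + 3.6*t + 6.56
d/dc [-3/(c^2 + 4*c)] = 6*(c + 2)/(c^2*(c + 4)^2)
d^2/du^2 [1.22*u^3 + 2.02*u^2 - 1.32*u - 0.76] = 7.32*u + 4.04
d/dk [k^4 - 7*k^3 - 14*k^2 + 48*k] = 4*k^3 - 21*k^2 - 28*k + 48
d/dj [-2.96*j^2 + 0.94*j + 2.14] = 0.94 - 5.92*j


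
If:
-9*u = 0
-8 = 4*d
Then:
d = -2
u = 0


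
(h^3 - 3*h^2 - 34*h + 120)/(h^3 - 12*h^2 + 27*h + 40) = (h^2 + 2*h - 24)/(h^2 - 7*h - 8)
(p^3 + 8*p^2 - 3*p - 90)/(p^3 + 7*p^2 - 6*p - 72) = (p + 5)/(p + 4)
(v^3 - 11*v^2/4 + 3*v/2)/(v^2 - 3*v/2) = (4*v^2 - 11*v + 6)/(2*(2*v - 3))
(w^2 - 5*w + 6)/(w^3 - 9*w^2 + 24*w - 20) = (w - 3)/(w^2 - 7*w + 10)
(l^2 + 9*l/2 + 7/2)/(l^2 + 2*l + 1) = (l + 7/2)/(l + 1)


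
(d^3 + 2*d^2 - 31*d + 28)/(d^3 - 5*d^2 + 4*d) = (d + 7)/d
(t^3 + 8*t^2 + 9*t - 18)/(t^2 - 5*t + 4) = (t^2 + 9*t + 18)/(t - 4)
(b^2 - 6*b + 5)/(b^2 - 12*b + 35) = (b - 1)/(b - 7)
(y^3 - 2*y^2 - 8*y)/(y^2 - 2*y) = (y^2 - 2*y - 8)/(y - 2)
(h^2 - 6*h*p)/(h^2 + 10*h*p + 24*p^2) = h*(h - 6*p)/(h^2 + 10*h*p + 24*p^2)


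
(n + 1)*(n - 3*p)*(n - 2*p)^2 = n^4 - 7*n^3*p + n^3 + 16*n^2*p^2 - 7*n^2*p - 12*n*p^3 + 16*n*p^2 - 12*p^3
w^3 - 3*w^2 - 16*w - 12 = (w - 6)*(w + 1)*(w + 2)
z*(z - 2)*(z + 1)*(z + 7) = z^4 + 6*z^3 - 9*z^2 - 14*z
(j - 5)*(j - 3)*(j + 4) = j^3 - 4*j^2 - 17*j + 60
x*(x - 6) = x^2 - 6*x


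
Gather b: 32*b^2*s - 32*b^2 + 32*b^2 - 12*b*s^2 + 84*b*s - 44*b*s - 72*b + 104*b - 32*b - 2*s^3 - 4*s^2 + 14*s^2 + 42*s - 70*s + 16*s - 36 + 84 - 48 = 32*b^2*s + b*(-12*s^2 + 40*s) - 2*s^3 + 10*s^2 - 12*s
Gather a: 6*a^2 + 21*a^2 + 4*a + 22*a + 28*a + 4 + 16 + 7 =27*a^2 + 54*a + 27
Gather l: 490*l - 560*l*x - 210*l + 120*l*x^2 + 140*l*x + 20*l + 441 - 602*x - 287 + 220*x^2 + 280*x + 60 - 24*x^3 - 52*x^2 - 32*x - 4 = l*(120*x^2 - 420*x + 300) - 24*x^3 + 168*x^2 - 354*x + 210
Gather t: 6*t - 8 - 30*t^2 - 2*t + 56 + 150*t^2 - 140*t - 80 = 120*t^2 - 136*t - 32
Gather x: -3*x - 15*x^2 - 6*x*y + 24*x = -15*x^2 + x*(21 - 6*y)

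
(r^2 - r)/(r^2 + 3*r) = (r - 1)/(r + 3)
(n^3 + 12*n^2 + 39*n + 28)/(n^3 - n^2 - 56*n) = (n^2 + 5*n + 4)/(n*(n - 8))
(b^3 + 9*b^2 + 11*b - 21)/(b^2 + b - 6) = (b^2 + 6*b - 7)/(b - 2)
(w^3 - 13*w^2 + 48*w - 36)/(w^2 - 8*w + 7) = (w^2 - 12*w + 36)/(w - 7)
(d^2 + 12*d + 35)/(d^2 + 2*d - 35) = (d + 5)/(d - 5)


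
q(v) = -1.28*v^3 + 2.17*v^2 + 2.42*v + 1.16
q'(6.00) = -109.78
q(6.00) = -182.68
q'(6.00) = -109.78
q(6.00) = -182.68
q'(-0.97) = -5.40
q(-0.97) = 2.02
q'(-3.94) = -74.29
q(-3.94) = 103.60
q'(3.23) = -23.62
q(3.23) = -11.52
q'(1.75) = -1.74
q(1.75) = 5.18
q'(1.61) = -0.55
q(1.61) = 5.34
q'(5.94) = -107.29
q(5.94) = -176.17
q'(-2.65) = -36.05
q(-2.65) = 33.81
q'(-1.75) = -16.94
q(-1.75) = 10.43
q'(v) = -3.84*v^2 + 4.34*v + 2.42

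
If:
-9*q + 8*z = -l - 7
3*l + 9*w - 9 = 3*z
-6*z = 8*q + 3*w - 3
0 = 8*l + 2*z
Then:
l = 56/509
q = 203/509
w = 1247/1527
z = -224/509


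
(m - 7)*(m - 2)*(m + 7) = m^3 - 2*m^2 - 49*m + 98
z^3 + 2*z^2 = z^2*(z + 2)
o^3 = o^3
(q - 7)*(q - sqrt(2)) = q^2 - 7*q - sqrt(2)*q + 7*sqrt(2)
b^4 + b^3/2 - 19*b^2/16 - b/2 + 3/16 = (b - 1)*(b - 1/4)*(b + 3/4)*(b + 1)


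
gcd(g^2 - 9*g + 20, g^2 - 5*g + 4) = g - 4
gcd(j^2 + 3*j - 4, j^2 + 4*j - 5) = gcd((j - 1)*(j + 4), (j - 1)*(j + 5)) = j - 1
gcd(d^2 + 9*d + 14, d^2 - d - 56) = d + 7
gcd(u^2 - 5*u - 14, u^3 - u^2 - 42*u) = u - 7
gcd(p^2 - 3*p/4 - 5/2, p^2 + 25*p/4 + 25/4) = p + 5/4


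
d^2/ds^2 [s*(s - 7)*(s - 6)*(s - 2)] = 12*s^2 - 90*s + 136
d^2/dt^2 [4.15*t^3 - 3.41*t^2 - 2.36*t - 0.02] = 24.9*t - 6.82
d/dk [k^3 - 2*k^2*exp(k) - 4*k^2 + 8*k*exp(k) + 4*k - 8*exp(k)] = -2*k^2*exp(k) + 3*k^2 + 4*k*exp(k) - 8*k + 4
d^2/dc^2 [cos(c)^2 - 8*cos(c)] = 8*cos(c) - 2*cos(2*c)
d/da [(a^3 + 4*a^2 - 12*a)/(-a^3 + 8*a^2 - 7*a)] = 2*(6*a^2 - 19*a + 34)/(a^4 - 16*a^3 + 78*a^2 - 112*a + 49)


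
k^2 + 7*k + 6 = (k + 1)*(k + 6)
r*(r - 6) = r^2 - 6*r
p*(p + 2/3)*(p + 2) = p^3 + 8*p^2/3 + 4*p/3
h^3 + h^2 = h^2*(h + 1)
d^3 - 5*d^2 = d^2*(d - 5)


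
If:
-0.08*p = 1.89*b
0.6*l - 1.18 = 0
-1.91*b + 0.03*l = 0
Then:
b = 0.03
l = 1.97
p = -0.73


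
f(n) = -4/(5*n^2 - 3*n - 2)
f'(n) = -4*(3 - 10*n)/(5*n^2 - 3*n - 2)^2 = 4*(10*n - 3)/(-5*n^2 + 3*n + 2)^2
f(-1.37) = -0.35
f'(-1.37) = -0.51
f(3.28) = -0.10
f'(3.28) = 0.07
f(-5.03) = -0.03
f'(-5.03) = -0.01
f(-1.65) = -0.24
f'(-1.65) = -0.28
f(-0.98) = -0.70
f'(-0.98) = -1.55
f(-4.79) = -0.03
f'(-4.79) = -0.01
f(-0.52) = -4.39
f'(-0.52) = -39.44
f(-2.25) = -0.13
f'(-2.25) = -0.11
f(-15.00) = 0.00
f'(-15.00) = 0.00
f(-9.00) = -0.00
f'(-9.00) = 0.00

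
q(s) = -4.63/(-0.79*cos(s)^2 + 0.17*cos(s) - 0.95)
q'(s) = -4.63*(-1.58*sin(s)*cos(s) + 0.17*sin(s))/(-0.79*cos(s)^2 + 0.17*cos(s) - 0.95)^2 = (7.3154*cos(s) - 0.7871)*sin(s)/(0.79*cos(s)^2 - 0.17*cos(s) + 0.95)^2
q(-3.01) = 2.44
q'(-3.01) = 0.29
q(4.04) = 3.40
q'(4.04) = 2.25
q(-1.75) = 4.61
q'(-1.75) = 2.04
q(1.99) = 4.03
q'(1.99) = -2.60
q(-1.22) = 4.70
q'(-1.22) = -1.67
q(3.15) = 2.42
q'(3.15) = 0.02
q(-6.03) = 3.03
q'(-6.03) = 0.68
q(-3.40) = 2.50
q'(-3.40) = -0.59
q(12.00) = 3.38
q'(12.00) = -1.54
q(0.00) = 2.95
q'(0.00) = 0.00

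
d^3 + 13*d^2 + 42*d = d*(d + 6)*(d + 7)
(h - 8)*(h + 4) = h^2 - 4*h - 32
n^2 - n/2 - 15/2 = (n - 3)*(n + 5/2)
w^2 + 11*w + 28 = (w + 4)*(w + 7)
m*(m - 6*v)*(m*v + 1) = m^3*v - 6*m^2*v^2 + m^2 - 6*m*v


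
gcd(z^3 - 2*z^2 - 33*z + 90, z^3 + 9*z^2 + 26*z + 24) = 1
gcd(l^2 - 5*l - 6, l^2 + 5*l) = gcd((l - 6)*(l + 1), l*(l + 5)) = 1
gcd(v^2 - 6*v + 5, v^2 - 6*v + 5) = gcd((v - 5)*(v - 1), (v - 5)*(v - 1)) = v^2 - 6*v + 5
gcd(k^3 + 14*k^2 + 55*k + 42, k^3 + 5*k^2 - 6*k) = k + 6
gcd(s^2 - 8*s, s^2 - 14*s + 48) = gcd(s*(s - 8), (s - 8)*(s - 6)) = s - 8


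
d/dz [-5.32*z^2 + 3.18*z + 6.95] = 3.18 - 10.64*z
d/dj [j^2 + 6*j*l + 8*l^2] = 2*j + 6*l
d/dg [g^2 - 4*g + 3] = 2*g - 4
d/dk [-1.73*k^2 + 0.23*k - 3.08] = 0.23 - 3.46*k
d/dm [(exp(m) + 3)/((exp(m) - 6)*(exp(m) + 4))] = (-exp(2*m) - 6*exp(m) - 18)*exp(m)/(exp(4*m) - 4*exp(3*m) - 44*exp(2*m) + 96*exp(m) + 576)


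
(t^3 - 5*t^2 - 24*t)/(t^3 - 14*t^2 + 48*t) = (t + 3)/(t - 6)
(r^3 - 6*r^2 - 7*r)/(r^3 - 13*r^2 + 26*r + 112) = r*(r + 1)/(r^2 - 6*r - 16)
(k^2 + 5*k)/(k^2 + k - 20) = k/(k - 4)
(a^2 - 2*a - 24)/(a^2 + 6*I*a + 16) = (a^2 - 2*a - 24)/(a^2 + 6*I*a + 16)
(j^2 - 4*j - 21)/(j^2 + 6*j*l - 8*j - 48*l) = (j^2 - 4*j - 21)/(j^2 + 6*j*l - 8*j - 48*l)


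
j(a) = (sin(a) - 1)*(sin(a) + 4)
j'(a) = (sin(a) - 1)*cos(a) + (sin(a) + 4)*cos(a)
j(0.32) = -2.96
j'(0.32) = 3.44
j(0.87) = -1.12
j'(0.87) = 2.92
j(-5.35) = -0.94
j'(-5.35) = 2.74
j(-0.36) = -4.93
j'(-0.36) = 2.15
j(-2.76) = -4.98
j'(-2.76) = -2.09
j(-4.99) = -0.19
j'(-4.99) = 1.35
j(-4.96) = -0.15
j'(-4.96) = 1.21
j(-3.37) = -3.27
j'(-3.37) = -3.36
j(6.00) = -4.76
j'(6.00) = 2.34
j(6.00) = -4.76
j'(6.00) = 2.34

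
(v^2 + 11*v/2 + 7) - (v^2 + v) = 9*v/2 + 7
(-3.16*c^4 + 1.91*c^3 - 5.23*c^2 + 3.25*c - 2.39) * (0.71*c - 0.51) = -2.2436*c^5 + 2.9677*c^4 - 4.6874*c^3 + 4.9748*c^2 - 3.3544*c + 1.2189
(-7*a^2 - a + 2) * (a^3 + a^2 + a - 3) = -7*a^5 - 8*a^4 - 6*a^3 + 22*a^2 + 5*a - 6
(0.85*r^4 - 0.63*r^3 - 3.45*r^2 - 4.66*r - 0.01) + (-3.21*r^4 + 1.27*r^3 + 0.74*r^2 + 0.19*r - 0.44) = -2.36*r^4 + 0.64*r^3 - 2.71*r^2 - 4.47*r - 0.45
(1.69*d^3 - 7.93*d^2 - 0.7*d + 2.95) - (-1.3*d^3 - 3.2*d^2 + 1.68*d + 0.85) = 2.99*d^3 - 4.73*d^2 - 2.38*d + 2.1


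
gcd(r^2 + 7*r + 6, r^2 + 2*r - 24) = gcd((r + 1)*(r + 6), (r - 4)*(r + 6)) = r + 6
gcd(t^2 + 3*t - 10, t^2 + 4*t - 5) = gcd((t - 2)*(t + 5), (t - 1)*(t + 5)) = t + 5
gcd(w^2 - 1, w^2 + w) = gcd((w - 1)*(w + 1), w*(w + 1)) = w + 1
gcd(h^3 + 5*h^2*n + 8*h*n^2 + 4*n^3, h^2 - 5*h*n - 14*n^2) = h + 2*n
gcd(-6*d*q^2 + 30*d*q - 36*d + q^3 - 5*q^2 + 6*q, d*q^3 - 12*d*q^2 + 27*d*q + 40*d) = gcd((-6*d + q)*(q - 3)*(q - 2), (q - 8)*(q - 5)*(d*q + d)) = 1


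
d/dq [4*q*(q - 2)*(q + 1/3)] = 12*q^2 - 40*q/3 - 8/3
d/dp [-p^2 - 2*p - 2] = -2*p - 2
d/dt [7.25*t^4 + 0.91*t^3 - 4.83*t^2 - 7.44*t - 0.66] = 29.0*t^3 + 2.73*t^2 - 9.66*t - 7.44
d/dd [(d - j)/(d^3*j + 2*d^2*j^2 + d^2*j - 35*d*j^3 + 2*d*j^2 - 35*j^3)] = (d^3 + 2*d^2*j + d^2 - 35*d*j^2 + 2*d*j - 35*j^2 - (d - j)*(3*d^2 + 4*d*j + 2*d - 35*j^2 + 2*j))/(j*(d^3 + 2*d^2*j + d^2 - 35*d*j^2 + 2*d*j - 35*j^2)^2)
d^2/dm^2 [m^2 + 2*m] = 2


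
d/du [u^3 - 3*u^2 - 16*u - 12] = 3*u^2 - 6*u - 16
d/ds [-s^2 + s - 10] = 1 - 2*s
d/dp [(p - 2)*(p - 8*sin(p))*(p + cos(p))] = (2 - p)*(p - 8*sin(p))*(sin(p) - 1) + (2 - p)*(p + cos(p))*(8*cos(p) - 1) + (p - 8*sin(p))*(p + cos(p))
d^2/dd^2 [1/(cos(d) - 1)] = (sin(d)^2 - cos(d) + 1)/(cos(d) - 1)^3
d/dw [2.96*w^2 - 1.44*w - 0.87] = 5.92*w - 1.44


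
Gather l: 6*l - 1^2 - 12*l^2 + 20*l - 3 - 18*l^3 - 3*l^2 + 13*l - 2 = -18*l^3 - 15*l^2 + 39*l - 6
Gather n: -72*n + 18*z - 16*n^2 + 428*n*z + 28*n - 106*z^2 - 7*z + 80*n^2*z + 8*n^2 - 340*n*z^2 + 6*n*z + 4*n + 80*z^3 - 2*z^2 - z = n^2*(80*z - 8) + n*(-340*z^2 + 434*z - 40) + 80*z^3 - 108*z^2 + 10*z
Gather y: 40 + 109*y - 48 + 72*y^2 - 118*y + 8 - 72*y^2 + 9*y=0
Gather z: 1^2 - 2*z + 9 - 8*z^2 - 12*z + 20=-8*z^2 - 14*z + 30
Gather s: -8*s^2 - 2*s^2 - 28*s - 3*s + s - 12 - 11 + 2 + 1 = -10*s^2 - 30*s - 20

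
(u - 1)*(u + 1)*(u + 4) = u^3 + 4*u^2 - u - 4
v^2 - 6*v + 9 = (v - 3)^2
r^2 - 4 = (r - 2)*(r + 2)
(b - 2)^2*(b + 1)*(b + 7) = b^4 + 4*b^3 - 21*b^2 + 4*b + 28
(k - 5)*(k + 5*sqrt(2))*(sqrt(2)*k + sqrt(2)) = sqrt(2)*k^3 - 4*sqrt(2)*k^2 + 10*k^2 - 40*k - 5*sqrt(2)*k - 50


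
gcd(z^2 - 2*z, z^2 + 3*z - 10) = z - 2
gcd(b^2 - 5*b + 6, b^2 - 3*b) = b - 3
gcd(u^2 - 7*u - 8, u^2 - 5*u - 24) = u - 8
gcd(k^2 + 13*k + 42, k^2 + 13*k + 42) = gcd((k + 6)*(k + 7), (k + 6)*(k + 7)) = k^2 + 13*k + 42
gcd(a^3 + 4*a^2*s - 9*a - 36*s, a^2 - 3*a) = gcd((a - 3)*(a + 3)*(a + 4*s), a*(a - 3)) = a - 3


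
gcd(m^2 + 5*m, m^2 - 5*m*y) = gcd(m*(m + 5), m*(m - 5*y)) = m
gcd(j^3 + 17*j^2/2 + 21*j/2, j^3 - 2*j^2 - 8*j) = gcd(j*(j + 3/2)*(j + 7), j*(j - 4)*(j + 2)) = j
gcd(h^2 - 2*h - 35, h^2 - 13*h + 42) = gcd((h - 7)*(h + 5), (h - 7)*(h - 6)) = h - 7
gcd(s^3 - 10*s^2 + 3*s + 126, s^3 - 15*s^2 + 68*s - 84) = s^2 - 13*s + 42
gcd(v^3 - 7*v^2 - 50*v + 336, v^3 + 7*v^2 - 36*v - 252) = v^2 + v - 42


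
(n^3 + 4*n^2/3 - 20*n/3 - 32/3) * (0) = 0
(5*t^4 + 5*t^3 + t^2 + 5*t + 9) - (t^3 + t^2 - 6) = 5*t^4 + 4*t^3 + 5*t + 15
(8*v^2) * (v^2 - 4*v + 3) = 8*v^4 - 32*v^3 + 24*v^2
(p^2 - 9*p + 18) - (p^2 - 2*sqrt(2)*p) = -9*p + 2*sqrt(2)*p + 18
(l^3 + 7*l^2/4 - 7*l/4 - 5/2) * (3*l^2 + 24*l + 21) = 3*l^5 + 117*l^4/4 + 231*l^3/4 - 51*l^2/4 - 387*l/4 - 105/2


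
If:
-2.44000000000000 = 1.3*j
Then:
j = -1.88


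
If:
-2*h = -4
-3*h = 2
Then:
No Solution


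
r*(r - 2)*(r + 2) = r^3 - 4*r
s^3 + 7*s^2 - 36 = (s - 2)*(s + 3)*(s + 6)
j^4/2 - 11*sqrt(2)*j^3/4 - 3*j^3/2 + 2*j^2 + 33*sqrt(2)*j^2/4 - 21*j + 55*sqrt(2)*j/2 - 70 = (j/2 + 1)*(j - 5)*(j - 7*sqrt(2)/2)*(j - 2*sqrt(2))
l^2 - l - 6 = (l - 3)*(l + 2)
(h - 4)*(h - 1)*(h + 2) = h^3 - 3*h^2 - 6*h + 8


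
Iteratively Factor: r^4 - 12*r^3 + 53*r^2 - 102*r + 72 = (r - 3)*(r^3 - 9*r^2 + 26*r - 24) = (r - 3)*(r - 2)*(r^2 - 7*r + 12) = (r - 4)*(r - 3)*(r - 2)*(r - 3)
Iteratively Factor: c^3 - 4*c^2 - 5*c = (c)*(c^2 - 4*c - 5) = c*(c + 1)*(c - 5)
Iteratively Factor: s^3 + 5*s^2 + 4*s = (s + 4)*(s^2 + s) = s*(s + 4)*(s + 1)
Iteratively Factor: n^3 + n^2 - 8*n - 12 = (n + 2)*(n^2 - n - 6) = (n + 2)^2*(n - 3)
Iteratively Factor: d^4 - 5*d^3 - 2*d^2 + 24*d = (d)*(d^3 - 5*d^2 - 2*d + 24) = d*(d - 3)*(d^2 - 2*d - 8) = d*(d - 4)*(d - 3)*(d + 2)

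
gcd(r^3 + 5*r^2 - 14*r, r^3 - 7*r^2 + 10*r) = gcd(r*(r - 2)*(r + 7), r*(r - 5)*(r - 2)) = r^2 - 2*r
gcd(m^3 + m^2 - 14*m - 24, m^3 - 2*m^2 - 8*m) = m^2 - 2*m - 8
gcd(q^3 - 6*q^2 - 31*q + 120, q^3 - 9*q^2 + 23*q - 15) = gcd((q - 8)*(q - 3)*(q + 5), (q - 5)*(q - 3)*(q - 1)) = q - 3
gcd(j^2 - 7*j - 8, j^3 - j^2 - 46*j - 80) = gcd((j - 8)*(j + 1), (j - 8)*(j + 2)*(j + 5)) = j - 8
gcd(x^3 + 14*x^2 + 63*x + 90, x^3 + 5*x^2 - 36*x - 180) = x^2 + 11*x + 30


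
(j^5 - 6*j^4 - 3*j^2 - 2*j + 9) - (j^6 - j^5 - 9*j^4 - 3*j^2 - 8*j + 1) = -j^6 + 2*j^5 + 3*j^4 + 6*j + 8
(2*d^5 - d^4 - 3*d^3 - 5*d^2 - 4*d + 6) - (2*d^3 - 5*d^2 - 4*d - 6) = 2*d^5 - d^4 - 5*d^3 + 12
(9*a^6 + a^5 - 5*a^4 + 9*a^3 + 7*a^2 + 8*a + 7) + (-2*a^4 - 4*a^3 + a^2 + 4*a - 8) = 9*a^6 + a^5 - 7*a^4 + 5*a^3 + 8*a^2 + 12*a - 1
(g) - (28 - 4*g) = 5*g - 28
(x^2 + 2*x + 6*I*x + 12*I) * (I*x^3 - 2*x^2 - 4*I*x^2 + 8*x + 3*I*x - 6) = I*x^5 - 8*x^4 - 2*I*x^4 + 16*x^3 - 17*I*x^3 + 40*x^2 + 30*I*x^2 - 48*x + 60*I*x - 72*I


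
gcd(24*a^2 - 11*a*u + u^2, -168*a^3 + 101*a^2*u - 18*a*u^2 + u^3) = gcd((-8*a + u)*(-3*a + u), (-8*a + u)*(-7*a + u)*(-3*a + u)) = 24*a^2 - 11*a*u + u^2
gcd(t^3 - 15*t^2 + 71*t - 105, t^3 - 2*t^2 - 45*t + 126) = t - 3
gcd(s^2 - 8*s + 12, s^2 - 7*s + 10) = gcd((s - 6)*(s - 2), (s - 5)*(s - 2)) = s - 2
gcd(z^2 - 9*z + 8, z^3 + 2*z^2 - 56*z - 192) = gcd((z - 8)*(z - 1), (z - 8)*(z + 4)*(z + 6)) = z - 8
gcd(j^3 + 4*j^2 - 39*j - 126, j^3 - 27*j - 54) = j^2 - 3*j - 18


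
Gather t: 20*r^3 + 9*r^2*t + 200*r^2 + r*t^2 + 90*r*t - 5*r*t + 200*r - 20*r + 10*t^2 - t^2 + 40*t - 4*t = 20*r^3 + 200*r^2 + 180*r + t^2*(r + 9) + t*(9*r^2 + 85*r + 36)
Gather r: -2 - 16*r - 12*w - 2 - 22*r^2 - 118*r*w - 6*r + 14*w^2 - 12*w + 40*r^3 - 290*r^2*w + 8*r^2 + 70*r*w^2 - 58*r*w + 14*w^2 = 40*r^3 + r^2*(-290*w - 14) + r*(70*w^2 - 176*w - 22) + 28*w^2 - 24*w - 4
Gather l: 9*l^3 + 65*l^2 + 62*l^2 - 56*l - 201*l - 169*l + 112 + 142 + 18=9*l^3 + 127*l^2 - 426*l + 272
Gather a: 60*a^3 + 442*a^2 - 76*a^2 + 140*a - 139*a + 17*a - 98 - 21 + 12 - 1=60*a^3 + 366*a^2 + 18*a - 108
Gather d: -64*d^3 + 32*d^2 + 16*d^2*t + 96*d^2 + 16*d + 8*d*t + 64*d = -64*d^3 + d^2*(16*t + 128) + d*(8*t + 80)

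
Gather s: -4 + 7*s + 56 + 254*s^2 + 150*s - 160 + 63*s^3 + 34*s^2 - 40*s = 63*s^3 + 288*s^2 + 117*s - 108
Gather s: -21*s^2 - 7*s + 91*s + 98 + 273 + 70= -21*s^2 + 84*s + 441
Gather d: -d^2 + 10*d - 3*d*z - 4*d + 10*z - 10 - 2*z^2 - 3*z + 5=-d^2 + d*(6 - 3*z) - 2*z^2 + 7*z - 5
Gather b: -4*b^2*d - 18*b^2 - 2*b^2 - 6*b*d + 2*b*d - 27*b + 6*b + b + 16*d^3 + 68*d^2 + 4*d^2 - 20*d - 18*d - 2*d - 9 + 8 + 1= b^2*(-4*d - 20) + b*(-4*d - 20) + 16*d^3 + 72*d^2 - 40*d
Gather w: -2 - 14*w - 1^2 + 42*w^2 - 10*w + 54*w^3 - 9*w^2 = 54*w^3 + 33*w^2 - 24*w - 3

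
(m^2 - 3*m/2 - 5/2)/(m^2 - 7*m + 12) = (2*m^2 - 3*m - 5)/(2*(m^2 - 7*m + 12))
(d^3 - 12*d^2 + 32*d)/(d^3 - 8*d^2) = (d - 4)/d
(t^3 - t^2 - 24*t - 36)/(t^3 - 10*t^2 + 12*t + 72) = (t + 3)/(t - 6)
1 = 1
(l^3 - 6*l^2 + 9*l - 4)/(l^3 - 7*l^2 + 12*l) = (l^2 - 2*l + 1)/(l*(l - 3))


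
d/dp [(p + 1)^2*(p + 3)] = (p + 1)*(3*p + 7)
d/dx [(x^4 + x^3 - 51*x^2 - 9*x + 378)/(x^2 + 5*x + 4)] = 2*(x^5 + 8*x^4 + 13*x^3 - 117*x^2 - 582*x - 963)/(x^4 + 10*x^3 + 33*x^2 + 40*x + 16)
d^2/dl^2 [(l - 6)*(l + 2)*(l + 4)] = 6*l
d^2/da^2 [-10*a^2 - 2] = -20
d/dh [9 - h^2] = -2*h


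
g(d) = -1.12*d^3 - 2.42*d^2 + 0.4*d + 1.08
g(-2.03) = -0.34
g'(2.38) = -30.15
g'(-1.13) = 1.58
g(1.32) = -5.18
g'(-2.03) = -3.62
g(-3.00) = 8.34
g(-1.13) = -0.85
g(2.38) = -26.77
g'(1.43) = -13.39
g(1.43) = -6.57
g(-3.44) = 16.66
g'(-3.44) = -22.71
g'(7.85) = -244.65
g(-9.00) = 617.94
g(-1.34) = -1.11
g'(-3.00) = -15.32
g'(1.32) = -11.84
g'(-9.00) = -228.20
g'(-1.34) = 0.85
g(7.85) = -686.69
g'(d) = -3.36*d^2 - 4.84*d + 0.4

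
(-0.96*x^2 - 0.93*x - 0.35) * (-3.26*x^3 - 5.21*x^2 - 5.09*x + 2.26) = 3.1296*x^5 + 8.0334*x^4 + 10.8727*x^3 + 4.3876*x^2 - 0.3203*x - 0.791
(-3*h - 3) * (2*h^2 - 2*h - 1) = -6*h^3 + 9*h + 3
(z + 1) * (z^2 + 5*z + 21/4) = z^3 + 6*z^2 + 41*z/4 + 21/4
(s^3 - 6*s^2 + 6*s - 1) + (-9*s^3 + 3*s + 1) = -8*s^3 - 6*s^2 + 9*s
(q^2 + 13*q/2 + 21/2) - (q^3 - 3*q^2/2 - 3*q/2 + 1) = -q^3 + 5*q^2/2 + 8*q + 19/2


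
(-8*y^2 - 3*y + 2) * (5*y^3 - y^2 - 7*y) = -40*y^5 - 7*y^4 + 69*y^3 + 19*y^2 - 14*y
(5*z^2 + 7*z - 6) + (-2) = 5*z^2 + 7*z - 8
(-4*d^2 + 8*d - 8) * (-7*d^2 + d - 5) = 28*d^4 - 60*d^3 + 84*d^2 - 48*d + 40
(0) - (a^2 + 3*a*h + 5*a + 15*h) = -a^2 - 3*a*h - 5*a - 15*h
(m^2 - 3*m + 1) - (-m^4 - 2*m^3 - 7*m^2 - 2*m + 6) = m^4 + 2*m^3 + 8*m^2 - m - 5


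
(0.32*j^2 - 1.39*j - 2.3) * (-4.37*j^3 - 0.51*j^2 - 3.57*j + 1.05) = -1.3984*j^5 + 5.9111*j^4 + 9.6175*j^3 + 6.4713*j^2 + 6.7515*j - 2.415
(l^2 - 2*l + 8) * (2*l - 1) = 2*l^3 - 5*l^2 + 18*l - 8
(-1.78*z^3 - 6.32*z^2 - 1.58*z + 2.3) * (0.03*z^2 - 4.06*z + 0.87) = -0.0534*z^5 + 7.0372*z^4 + 24.0632*z^3 + 0.985399999999999*z^2 - 10.7126*z + 2.001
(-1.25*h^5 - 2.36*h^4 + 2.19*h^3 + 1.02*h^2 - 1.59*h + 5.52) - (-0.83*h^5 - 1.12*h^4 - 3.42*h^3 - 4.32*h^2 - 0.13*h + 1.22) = -0.42*h^5 - 1.24*h^4 + 5.61*h^3 + 5.34*h^2 - 1.46*h + 4.3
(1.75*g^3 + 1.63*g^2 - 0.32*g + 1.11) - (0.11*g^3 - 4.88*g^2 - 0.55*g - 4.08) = 1.64*g^3 + 6.51*g^2 + 0.23*g + 5.19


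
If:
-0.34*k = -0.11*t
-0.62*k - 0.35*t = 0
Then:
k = 0.00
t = 0.00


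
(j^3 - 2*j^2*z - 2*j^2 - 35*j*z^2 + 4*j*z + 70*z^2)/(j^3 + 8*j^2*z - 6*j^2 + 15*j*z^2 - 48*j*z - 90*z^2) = (j^2 - 7*j*z - 2*j + 14*z)/(j^2 + 3*j*z - 6*j - 18*z)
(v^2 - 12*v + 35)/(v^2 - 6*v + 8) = (v^2 - 12*v + 35)/(v^2 - 6*v + 8)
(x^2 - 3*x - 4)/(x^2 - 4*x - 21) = (-x^2 + 3*x + 4)/(-x^2 + 4*x + 21)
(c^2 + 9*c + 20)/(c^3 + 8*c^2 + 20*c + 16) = (c + 5)/(c^2 + 4*c + 4)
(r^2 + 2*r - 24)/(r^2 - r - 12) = (r + 6)/(r + 3)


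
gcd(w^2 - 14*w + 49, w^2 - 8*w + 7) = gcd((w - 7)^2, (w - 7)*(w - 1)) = w - 7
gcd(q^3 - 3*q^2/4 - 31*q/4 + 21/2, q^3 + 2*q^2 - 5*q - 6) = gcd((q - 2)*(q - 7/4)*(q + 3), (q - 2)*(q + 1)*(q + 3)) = q^2 + q - 6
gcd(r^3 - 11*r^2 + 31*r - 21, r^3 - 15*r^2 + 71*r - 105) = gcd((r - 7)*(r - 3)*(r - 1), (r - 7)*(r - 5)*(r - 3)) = r^2 - 10*r + 21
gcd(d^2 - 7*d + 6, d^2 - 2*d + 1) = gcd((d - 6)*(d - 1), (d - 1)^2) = d - 1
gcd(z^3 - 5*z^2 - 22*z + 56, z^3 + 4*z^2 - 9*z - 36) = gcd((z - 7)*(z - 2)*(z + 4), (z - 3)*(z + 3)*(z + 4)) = z + 4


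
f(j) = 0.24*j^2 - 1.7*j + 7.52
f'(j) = 0.48*j - 1.7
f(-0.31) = 8.07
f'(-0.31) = -1.85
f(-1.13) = 9.75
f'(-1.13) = -2.24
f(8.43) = 10.24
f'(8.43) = 2.35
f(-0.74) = 8.91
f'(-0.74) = -2.06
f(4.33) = 4.66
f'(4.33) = 0.38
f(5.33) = 5.28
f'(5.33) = 0.86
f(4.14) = 4.60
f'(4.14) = 0.29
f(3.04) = 4.57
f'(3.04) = -0.24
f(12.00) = 21.68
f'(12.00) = 4.06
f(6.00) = 5.96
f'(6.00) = 1.18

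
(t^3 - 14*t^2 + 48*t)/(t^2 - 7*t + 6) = t*(t - 8)/(t - 1)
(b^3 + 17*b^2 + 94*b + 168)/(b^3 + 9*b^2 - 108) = (b^2 + 11*b + 28)/(b^2 + 3*b - 18)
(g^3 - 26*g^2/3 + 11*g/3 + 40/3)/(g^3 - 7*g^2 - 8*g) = (g - 5/3)/g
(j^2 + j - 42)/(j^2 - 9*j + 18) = (j + 7)/(j - 3)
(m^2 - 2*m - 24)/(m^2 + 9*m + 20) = (m - 6)/(m + 5)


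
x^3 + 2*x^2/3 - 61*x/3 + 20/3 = (x - 4)*(x - 1/3)*(x + 5)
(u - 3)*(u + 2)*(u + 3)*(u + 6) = u^4 + 8*u^3 + 3*u^2 - 72*u - 108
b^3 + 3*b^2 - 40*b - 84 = (b - 6)*(b + 2)*(b + 7)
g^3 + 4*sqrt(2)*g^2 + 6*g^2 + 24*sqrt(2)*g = g*(g + 6)*(g + 4*sqrt(2))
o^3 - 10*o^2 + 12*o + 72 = (o - 6)^2*(o + 2)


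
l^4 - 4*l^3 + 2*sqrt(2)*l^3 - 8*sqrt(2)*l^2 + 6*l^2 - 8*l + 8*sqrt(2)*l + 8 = (l - 2)^2*(l + sqrt(2))^2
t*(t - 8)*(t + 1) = t^3 - 7*t^2 - 8*t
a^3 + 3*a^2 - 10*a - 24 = (a - 3)*(a + 2)*(a + 4)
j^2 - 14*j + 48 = (j - 8)*(j - 6)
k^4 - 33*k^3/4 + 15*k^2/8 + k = k*(k - 8)*(k - 1/2)*(k + 1/4)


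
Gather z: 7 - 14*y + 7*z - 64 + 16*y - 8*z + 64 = 2*y - z + 7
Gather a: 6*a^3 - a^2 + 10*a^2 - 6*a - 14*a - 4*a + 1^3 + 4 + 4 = 6*a^3 + 9*a^2 - 24*a + 9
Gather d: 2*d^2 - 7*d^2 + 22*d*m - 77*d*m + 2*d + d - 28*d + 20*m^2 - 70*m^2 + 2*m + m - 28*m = -5*d^2 + d*(-55*m - 25) - 50*m^2 - 25*m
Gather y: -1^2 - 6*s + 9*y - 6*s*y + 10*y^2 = -6*s + 10*y^2 + y*(9 - 6*s) - 1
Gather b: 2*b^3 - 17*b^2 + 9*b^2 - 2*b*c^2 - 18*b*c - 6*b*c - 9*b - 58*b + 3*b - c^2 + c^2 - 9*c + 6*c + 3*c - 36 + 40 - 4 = 2*b^3 - 8*b^2 + b*(-2*c^2 - 24*c - 64)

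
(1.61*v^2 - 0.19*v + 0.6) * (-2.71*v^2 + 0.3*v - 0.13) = -4.3631*v^4 + 0.9979*v^3 - 1.8923*v^2 + 0.2047*v - 0.078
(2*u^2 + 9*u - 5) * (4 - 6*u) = -12*u^3 - 46*u^2 + 66*u - 20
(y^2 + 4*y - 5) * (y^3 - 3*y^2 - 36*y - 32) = y^5 + y^4 - 53*y^3 - 161*y^2 + 52*y + 160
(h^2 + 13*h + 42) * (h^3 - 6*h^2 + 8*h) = h^5 + 7*h^4 - 28*h^3 - 148*h^2 + 336*h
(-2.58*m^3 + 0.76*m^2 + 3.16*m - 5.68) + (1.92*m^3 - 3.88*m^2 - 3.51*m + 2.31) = -0.66*m^3 - 3.12*m^2 - 0.35*m - 3.37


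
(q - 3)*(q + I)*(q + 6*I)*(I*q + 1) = I*q^4 - 6*q^3 - 3*I*q^3 + 18*q^2 + I*q^2 - 6*q - 3*I*q + 18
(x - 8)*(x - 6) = x^2 - 14*x + 48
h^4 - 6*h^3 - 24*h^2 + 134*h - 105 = (h - 7)*(h - 3)*(h - 1)*(h + 5)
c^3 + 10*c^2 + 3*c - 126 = (c - 3)*(c + 6)*(c + 7)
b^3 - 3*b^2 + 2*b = b*(b - 2)*(b - 1)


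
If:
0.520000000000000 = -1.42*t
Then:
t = -0.37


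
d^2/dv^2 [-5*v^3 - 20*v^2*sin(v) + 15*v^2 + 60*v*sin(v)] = 20*v^2*sin(v) - 60*v*sin(v) - 80*v*cos(v) - 30*v - 40*sin(v) + 120*cos(v) + 30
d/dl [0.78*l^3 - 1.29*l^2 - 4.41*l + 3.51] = 2.34*l^2 - 2.58*l - 4.41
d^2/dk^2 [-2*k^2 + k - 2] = -4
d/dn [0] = 0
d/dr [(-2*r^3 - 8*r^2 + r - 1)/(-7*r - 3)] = 2*(14*r^3 + 37*r^2 + 24*r - 5)/(49*r^2 + 42*r + 9)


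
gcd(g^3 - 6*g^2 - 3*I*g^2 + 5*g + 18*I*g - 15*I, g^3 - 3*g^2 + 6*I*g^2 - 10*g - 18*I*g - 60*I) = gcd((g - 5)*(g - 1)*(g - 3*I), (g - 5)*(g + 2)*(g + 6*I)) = g - 5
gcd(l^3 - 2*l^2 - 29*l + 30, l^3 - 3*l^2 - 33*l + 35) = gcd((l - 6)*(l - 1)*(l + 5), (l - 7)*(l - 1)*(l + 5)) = l^2 + 4*l - 5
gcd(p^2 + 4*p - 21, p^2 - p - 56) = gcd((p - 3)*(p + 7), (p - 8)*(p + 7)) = p + 7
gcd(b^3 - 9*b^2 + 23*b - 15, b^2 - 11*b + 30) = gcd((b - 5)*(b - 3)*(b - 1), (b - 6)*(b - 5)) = b - 5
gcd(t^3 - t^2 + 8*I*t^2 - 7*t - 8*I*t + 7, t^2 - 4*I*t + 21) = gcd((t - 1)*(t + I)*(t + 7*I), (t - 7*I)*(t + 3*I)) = 1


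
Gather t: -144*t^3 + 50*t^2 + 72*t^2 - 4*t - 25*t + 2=-144*t^3 + 122*t^2 - 29*t + 2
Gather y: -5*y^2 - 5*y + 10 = -5*y^2 - 5*y + 10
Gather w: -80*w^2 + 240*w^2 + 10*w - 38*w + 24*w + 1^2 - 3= 160*w^2 - 4*w - 2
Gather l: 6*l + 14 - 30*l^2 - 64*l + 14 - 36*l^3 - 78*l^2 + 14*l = -36*l^3 - 108*l^2 - 44*l + 28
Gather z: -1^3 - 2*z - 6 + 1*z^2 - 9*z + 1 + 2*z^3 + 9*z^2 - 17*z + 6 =2*z^3 + 10*z^2 - 28*z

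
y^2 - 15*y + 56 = (y - 8)*(y - 7)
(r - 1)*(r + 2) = r^2 + r - 2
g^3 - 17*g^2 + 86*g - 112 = (g - 8)*(g - 7)*(g - 2)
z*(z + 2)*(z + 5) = z^3 + 7*z^2 + 10*z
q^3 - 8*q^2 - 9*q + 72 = (q - 8)*(q - 3)*(q + 3)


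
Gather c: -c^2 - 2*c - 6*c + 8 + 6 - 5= -c^2 - 8*c + 9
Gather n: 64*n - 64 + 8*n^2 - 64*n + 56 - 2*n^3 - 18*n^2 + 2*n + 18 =-2*n^3 - 10*n^2 + 2*n + 10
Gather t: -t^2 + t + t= -t^2 + 2*t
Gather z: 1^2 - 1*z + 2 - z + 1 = 4 - 2*z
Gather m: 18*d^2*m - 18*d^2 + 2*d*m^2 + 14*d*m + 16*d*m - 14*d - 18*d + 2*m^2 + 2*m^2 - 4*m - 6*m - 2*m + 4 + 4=-18*d^2 - 32*d + m^2*(2*d + 4) + m*(18*d^2 + 30*d - 12) + 8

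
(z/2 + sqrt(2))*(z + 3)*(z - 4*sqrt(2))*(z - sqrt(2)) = z^4/2 - 3*sqrt(2)*z^3/2 + 3*z^3/2 - 9*sqrt(2)*z^2/2 - 6*z^2 - 18*z + 8*sqrt(2)*z + 24*sqrt(2)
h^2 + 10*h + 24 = (h + 4)*(h + 6)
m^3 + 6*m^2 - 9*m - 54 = (m - 3)*(m + 3)*(m + 6)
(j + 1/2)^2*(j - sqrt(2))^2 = j^4 - 2*sqrt(2)*j^3 + j^3 - 2*sqrt(2)*j^2 + 9*j^2/4 - sqrt(2)*j/2 + 2*j + 1/2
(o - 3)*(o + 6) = o^2 + 3*o - 18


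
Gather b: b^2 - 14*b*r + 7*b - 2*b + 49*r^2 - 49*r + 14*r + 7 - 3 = b^2 + b*(5 - 14*r) + 49*r^2 - 35*r + 4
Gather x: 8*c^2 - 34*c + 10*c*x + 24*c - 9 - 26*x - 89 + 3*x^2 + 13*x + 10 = 8*c^2 - 10*c + 3*x^2 + x*(10*c - 13) - 88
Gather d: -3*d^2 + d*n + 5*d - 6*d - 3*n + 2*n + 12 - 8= -3*d^2 + d*(n - 1) - n + 4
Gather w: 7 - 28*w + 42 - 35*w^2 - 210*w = -35*w^2 - 238*w + 49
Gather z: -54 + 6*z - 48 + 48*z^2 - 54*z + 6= 48*z^2 - 48*z - 96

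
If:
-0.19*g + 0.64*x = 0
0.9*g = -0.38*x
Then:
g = 0.00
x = 0.00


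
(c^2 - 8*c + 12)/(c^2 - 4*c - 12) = (c - 2)/(c + 2)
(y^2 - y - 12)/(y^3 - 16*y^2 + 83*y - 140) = (y + 3)/(y^2 - 12*y + 35)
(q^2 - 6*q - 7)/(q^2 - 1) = (q - 7)/(q - 1)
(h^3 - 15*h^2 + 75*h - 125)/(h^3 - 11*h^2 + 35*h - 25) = (h - 5)/(h - 1)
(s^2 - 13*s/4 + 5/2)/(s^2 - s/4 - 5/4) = (s - 2)/(s + 1)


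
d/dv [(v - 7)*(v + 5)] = 2*v - 2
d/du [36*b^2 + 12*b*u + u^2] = 12*b + 2*u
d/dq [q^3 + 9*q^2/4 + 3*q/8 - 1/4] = 3*q^2 + 9*q/2 + 3/8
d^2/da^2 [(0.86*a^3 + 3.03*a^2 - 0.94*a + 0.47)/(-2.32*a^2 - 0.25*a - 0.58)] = (7.105427357601e-15*a^5 + 15.840644*a^3 + 8.53644*a^2 - 10.960608*a - 1.10507)/(12.487168*a^6 + 4.0368*a^5 + 9.800376*a^4 + 2.034025*a^3 + 2.450094*a^2 + 0.2523*a + 0.195112)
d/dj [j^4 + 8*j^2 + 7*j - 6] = 4*j^3 + 16*j + 7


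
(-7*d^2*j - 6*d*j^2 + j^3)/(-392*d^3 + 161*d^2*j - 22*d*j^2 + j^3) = j*(d + j)/(56*d^2 - 15*d*j + j^2)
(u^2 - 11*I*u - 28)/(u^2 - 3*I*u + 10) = (u^2 - 11*I*u - 28)/(u^2 - 3*I*u + 10)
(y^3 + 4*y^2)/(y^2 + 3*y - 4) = y^2/(y - 1)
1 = 1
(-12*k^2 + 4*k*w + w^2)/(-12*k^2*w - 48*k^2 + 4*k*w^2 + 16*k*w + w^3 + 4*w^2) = 1/(w + 4)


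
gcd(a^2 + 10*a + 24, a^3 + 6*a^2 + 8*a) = a + 4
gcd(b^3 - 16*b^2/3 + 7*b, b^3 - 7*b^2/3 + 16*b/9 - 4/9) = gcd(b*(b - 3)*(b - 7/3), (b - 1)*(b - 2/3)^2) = 1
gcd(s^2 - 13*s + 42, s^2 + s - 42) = s - 6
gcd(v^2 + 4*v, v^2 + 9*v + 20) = v + 4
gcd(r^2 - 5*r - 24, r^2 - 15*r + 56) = r - 8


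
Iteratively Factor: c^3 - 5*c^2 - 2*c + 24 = (c - 3)*(c^2 - 2*c - 8) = (c - 4)*(c - 3)*(c + 2)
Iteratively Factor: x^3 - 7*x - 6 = (x + 1)*(x^2 - x - 6) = (x + 1)*(x + 2)*(x - 3)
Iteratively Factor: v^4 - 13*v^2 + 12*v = (v - 1)*(v^3 + v^2 - 12*v) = (v - 1)*(v + 4)*(v^2 - 3*v) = v*(v - 1)*(v + 4)*(v - 3)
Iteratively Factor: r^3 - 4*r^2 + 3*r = (r)*(r^2 - 4*r + 3) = r*(r - 1)*(r - 3)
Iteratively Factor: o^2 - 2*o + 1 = (o - 1)*(o - 1)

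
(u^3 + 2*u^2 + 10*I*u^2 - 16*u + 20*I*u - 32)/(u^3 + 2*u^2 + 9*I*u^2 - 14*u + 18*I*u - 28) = (u + 8*I)/(u + 7*I)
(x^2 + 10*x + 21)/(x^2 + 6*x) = (x^2 + 10*x + 21)/(x*(x + 6))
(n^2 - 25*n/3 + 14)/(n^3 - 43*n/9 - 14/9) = 3*(n - 6)/(3*n^2 + 7*n + 2)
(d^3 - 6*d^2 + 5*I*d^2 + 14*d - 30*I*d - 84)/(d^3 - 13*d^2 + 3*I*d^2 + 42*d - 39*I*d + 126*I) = (d^2 + 5*I*d + 14)/(d^2 + d*(-7 + 3*I) - 21*I)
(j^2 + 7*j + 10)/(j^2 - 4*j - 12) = (j + 5)/(j - 6)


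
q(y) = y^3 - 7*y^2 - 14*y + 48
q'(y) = 3*y^2 - 14*y - 14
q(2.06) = -1.80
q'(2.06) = -30.11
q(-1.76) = 45.51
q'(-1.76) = 19.93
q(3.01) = -30.29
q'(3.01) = -28.96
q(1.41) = 17.15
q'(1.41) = -27.78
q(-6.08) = -350.40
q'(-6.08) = 182.02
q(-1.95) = 41.27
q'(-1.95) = 24.71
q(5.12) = -72.96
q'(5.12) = -7.04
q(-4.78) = -154.23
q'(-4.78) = 121.47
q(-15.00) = -4692.00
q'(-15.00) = 871.00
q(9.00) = 84.00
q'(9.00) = 103.00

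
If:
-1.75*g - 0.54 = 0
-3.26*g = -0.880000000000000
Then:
No Solution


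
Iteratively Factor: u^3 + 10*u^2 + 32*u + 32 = (u + 2)*(u^2 + 8*u + 16) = (u + 2)*(u + 4)*(u + 4)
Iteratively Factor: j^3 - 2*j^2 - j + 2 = (j - 2)*(j^2 - 1) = (j - 2)*(j - 1)*(j + 1)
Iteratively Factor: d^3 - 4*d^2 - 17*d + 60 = (d - 3)*(d^2 - d - 20) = (d - 5)*(d - 3)*(d + 4)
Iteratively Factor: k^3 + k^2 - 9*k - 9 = (k + 1)*(k^2 - 9) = (k + 1)*(k + 3)*(k - 3)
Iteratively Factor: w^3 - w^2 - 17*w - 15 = (w + 3)*(w^2 - 4*w - 5) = (w - 5)*(w + 3)*(w + 1)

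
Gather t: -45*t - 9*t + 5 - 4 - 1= -54*t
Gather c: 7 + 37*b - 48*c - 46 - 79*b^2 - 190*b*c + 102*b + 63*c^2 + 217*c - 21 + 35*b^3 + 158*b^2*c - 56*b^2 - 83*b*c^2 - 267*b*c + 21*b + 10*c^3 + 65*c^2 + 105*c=35*b^3 - 135*b^2 + 160*b + 10*c^3 + c^2*(128 - 83*b) + c*(158*b^2 - 457*b + 274) - 60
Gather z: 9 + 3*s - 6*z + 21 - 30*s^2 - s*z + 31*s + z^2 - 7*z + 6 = -30*s^2 + 34*s + z^2 + z*(-s - 13) + 36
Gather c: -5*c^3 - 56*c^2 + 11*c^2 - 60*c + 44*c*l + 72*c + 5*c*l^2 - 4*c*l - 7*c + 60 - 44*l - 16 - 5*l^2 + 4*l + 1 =-5*c^3 - 45*c^2 + c*(5*l^2 + 40*l + 5) - 5*l^2 - 40*l + 45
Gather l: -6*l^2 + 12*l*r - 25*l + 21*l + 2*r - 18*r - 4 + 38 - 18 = -6*l^2 + l*(12*r - 4) - 16*r + 16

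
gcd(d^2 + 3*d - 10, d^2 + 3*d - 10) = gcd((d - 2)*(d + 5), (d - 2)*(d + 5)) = d^2 + 3*d - 10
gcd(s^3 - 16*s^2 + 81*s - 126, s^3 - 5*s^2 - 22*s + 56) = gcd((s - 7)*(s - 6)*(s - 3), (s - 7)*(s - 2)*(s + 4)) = s - 7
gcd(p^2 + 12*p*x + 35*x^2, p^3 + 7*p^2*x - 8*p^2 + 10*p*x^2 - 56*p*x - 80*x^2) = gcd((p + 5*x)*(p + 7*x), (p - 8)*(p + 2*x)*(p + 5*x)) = p + 5*x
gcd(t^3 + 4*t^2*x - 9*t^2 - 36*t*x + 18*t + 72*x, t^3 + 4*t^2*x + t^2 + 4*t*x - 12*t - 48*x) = t^2 + 4*t*x - 3*t - 12*x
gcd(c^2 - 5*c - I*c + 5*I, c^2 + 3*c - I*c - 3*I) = c - I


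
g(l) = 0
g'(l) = 0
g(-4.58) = 0.00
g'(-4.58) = 0.00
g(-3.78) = 0.00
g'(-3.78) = 0.00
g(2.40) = 0.00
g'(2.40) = 0.00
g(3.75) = 0.00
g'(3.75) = 0.00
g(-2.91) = 0.00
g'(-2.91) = 0.00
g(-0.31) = 0.00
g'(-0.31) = 0.00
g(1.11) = 0.00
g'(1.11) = 0.00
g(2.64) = 0.00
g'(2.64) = 0.00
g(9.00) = 0.00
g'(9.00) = 0.00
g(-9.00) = 0.00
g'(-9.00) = 0.00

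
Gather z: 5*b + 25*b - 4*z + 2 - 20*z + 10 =30*b - 24*z + 12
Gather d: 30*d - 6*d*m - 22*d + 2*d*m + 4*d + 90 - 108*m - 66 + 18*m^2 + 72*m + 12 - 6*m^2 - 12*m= d*(12 - 4*m) + 12*m^2 - 48*m + 36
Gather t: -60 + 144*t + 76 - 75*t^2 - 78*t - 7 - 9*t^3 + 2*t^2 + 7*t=-9*t^3 - 73*t^2 + 73*t + 9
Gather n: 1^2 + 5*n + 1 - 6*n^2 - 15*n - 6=-6*n^2 - 10*n - 4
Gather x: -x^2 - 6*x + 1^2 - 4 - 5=-x^2 - 6*x - 8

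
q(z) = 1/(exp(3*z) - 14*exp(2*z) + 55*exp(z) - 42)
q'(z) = (-3*exp(3*z) + 28*exp(2*z) - 55*exp(z))/(exp(3*z) - 14*exp(2*z) + 55*exp(z) - 42)^2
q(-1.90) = -0.03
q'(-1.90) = -0.01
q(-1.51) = -0.03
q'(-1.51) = -0.01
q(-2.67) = -0.03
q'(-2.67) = -0.00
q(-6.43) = -0.02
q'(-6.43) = -0.00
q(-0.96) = -0.04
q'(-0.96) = -0.03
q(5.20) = 0.00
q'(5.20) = -0.00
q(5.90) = 0.00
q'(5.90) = -0.00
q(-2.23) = -0.03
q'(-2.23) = -0.00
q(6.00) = 0.00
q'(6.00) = 0.00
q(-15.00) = -0.02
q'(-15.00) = 0.00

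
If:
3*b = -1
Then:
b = -1/3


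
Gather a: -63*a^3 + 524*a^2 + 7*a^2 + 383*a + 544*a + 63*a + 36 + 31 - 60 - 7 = -63*a^3 + 531*a^2 + 990*a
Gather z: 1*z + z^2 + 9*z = z^2 + 10*z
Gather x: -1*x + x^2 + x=x^2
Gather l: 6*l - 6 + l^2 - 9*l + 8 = l^2 - 3*l + 2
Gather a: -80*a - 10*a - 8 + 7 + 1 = -90*a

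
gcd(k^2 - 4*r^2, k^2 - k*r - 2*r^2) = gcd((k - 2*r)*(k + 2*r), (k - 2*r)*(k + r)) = -k + 2*r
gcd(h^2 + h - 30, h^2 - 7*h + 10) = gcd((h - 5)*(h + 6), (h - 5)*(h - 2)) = h - 5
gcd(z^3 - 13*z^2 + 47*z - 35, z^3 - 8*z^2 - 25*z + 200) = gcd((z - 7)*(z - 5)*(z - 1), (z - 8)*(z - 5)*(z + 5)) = z - 5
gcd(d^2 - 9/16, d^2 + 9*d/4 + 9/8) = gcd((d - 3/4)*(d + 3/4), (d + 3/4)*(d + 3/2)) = d + 3/4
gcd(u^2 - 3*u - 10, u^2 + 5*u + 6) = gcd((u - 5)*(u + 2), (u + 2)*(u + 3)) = u + 2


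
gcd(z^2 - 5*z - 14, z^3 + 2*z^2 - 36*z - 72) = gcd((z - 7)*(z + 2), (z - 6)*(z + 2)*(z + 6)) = z + 2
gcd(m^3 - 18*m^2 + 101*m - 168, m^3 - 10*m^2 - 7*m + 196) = m - 7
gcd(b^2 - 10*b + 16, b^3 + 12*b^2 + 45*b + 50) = 1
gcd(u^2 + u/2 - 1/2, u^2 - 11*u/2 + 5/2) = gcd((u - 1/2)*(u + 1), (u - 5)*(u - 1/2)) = u - 1/2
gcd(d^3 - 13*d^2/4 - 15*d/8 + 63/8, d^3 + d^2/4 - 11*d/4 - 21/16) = d^2 - d/4 - 21/8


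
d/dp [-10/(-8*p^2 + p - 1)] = 10*(1 - 16*p)/(8*p^2 - p + 1)^2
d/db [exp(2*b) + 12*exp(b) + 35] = 2*(exp(b) + 6)*exp(b)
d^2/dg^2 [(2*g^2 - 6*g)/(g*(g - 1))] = -8/(g^3 - 3*g^2 + 3*g - 1)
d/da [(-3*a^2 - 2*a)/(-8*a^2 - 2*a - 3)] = 2*(-5*a^2 + 9*a + 3)/(64*a^4 + 32*a^3 + 52*a^2 + 12*a + 9)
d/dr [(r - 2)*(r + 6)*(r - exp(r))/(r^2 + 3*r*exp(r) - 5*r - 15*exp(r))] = (-(r - 2)*(r + 6)*(r - exp(r))*(3*r*exp(r) + 2*r - 12*exp(r) - 5) + ((1 - exp(r))*(r - 2)*(r + 6) + (r - 2)*(r - exp(r)) + (r + 6)*(r - exp(r)))*(r^2 + 3*r*exp(r) - 5*r - 15*exp(r)))/(r^2 + 3*r*exp(r) - 5*r - 15*exp(r))^2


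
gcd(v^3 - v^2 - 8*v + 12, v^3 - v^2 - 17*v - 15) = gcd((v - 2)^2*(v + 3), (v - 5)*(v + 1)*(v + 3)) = v + 3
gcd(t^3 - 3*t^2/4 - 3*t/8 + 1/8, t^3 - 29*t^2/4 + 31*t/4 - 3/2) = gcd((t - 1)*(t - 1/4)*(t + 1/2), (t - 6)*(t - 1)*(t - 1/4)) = t^2 - 5*t/4 + 1/4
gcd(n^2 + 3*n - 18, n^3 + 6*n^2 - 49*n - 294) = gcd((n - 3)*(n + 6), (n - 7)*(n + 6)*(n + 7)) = n + 6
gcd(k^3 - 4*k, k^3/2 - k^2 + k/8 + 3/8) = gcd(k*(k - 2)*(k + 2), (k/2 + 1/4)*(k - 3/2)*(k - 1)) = 1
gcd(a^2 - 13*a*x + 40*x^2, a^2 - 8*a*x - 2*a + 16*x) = -a + 8*x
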